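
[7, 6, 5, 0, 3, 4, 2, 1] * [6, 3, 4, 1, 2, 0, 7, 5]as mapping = [0→5, 1→7, 2→0, 3→6, 4→1, 5→2, 6→4, 7→3]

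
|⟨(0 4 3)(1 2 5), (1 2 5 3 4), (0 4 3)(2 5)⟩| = 720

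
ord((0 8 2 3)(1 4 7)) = 12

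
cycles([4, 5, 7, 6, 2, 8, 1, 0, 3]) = (0 4 2 7)(1 5 8 3 6)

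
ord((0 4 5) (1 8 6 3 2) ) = 15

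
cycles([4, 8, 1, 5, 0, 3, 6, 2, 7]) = (0 4)(1 8 7 2)(3 5)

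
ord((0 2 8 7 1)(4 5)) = 10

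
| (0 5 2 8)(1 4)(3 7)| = 4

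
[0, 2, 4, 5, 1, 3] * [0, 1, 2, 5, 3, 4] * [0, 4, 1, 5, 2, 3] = [0, 1, 5, 2, 4, 3]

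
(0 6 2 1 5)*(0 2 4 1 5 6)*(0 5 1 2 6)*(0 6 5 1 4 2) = (0 1 6 2 4)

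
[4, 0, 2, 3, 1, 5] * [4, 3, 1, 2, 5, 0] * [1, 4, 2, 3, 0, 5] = [5, 0, 4, 2, 3, 1]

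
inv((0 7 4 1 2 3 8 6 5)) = (0 5 6 8 3 2 1 4 7)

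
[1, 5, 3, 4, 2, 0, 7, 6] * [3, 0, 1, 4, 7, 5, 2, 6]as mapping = [0→0, 1→5, 2→4, 3→7, 4→1, 5→3, 6→6, 7→2]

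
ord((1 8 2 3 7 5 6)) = 7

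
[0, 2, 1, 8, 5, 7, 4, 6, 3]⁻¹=[0, 2, 1, 8, 6, 4, 7, 5, 3]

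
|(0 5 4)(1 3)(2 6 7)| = 6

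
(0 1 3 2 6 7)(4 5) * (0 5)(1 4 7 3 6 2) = (0 4)(1 6 3)(5 7)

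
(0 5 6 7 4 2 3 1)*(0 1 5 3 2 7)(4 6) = (0 3 5 4 7 6)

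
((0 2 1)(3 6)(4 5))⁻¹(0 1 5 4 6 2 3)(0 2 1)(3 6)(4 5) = (0 4 5 3 1 6 2)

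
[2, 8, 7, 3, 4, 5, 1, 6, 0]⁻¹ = [8, 6, 0, 3, 4, 5, 7, 2, 1]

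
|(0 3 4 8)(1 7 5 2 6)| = 20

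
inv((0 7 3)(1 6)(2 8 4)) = (0 3 7)(1 6)(2 4 8)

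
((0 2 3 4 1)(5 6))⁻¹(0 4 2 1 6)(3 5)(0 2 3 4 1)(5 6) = (0 5 2 1 3)(4 6)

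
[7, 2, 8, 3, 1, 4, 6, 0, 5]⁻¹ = [7, 4, 1, 3, 5, 8, 6, 0, 2]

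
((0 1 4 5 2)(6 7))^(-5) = (6 7)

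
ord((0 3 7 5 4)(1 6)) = 10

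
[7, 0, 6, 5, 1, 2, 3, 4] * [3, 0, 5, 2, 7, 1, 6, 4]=[4, 3, 6, 1, 0, 5, 2, 7]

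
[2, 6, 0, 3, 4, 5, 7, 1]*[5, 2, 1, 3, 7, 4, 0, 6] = [1, 0, 5, 3, 7, 4, 6, 2]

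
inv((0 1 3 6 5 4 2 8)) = (0 8 2 4 5 6 3 1)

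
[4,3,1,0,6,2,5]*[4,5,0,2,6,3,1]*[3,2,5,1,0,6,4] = [4,5,6,0,2,3,1] 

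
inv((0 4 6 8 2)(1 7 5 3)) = (0 2 8 6 4)(1 3 5 7)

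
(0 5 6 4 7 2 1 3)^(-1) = (0 3 1 2 7 4 6 5)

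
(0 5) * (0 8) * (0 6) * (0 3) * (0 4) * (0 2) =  (0 5 8 6 3 4 2)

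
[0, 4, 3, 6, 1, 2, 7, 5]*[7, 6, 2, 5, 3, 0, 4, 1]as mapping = [0→7, 1→3, 2→5, 3→4, 4→6, 5→2, 6→1, 7→0]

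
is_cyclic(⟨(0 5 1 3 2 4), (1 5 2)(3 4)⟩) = no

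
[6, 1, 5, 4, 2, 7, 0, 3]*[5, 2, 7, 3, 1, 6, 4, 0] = [4, 2, 6, 1, 7, 0, 5, 3]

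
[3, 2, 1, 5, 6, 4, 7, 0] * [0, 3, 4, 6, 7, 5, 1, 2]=[6, 4, 3, 5, 1, 7, 2, 0]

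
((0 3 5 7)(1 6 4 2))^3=(0 7 5 3)(1 2 4 6)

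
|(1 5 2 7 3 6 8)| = 7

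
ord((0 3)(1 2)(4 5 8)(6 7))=6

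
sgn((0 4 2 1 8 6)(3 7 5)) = -1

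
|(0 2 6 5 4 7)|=6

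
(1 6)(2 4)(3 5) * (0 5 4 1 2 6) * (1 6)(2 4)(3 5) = (0 3 2 6 4 1)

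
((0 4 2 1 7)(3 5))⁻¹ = (0 7 1 2 4)(3 5)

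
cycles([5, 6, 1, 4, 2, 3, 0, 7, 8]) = (0 5 3 4 2 1 6)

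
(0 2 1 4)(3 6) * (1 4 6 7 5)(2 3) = (0 3 7 5 1 6 2 4)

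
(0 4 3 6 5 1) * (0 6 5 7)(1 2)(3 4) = (0 3 5 2 1 6 7)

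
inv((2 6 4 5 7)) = (2 7 5 4 6)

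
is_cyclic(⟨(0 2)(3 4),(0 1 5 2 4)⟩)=no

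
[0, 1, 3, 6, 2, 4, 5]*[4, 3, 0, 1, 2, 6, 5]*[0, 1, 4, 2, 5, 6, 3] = [5, 2, 1, 6, 0, 4, 3]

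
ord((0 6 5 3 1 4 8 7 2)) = 9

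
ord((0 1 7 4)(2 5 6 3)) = 4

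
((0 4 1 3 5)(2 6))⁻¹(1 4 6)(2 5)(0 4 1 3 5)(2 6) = (0 6)(1 2 3)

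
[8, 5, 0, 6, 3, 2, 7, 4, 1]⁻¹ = [2, 8, 5, 4, 7, 1, 3, 6, 0]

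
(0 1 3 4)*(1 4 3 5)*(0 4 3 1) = (0 3 1 5)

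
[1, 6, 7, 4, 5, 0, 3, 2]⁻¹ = [5, 0, 7, 6, 3, 4, 1, 2]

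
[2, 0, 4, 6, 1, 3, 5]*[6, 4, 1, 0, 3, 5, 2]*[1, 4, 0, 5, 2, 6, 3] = [4, 3, 5, 0, 2, 1, 6]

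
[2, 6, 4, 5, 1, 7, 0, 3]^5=[0, 1, 2, 7, 4, 3, 6, 5]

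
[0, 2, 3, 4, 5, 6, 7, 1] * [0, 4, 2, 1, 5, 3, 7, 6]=[0, 2, 1, 5, 3, 7, 6, 4]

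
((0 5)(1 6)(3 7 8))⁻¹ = (0 5)(1 6)(3 8 7)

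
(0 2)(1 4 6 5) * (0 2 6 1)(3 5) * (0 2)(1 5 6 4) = (0 4 5 2)(3 6)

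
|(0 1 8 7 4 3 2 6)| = 8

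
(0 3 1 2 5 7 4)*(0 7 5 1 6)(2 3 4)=(0 4 7 2 1 3 6)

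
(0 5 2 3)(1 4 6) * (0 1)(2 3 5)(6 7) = (0 2 5 3 1 4 7 6)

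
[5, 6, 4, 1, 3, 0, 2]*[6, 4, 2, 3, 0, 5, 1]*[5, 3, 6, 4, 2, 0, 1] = [0, 3, 5, 2, 4, 1, 6]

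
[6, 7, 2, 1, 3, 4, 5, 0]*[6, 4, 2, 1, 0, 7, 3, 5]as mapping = [0→3, 1→5, 2→2, 3→4, 4→1, 5→0, 6→7, 7→6]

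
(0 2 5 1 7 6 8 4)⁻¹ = (0 4 8 6 7 1 5 2)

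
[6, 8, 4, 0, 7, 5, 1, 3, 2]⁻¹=[3, 6, 8, 7, 2, 5, 0, 4, 1]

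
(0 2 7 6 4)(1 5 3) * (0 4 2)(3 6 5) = (1 3)(2 7 5 6)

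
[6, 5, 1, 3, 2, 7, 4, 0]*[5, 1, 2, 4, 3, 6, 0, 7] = [0, 6, 1, 4, 2, 7, 3, 5] 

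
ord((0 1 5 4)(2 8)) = 4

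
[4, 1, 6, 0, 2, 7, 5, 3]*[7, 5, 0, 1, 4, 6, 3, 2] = [4, 5, 3, 7, 0, 2, 6, 1]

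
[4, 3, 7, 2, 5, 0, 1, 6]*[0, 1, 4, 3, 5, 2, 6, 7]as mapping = [0→5, 1→3, 2→7, 3→4, 4→2, 5→0, 6→1, 7→6]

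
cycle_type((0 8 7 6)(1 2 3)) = 3.4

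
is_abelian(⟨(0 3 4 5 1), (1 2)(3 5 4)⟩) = no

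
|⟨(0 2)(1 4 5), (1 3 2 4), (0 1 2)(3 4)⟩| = 720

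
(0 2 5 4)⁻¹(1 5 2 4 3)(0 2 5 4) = (0 3 1 4 5)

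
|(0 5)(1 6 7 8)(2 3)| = 4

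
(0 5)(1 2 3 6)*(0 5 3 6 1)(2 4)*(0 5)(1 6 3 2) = (0 2 3 6 5)(1 4)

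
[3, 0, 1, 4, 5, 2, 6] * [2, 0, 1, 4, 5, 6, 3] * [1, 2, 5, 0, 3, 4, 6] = [3, 5, 1, 4, 6, 2, 0]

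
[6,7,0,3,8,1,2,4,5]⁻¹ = [2,5,6,3,7,8,0,1,4]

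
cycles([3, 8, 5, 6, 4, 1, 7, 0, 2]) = (0 3 6 7)(1 8 2 5)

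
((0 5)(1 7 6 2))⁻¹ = (0 5)(1 2 6 7)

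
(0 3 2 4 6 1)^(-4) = (0 2 6)(1 3 4)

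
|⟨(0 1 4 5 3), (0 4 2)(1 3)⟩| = 720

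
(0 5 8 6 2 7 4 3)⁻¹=(0 3 4 7 2 6 8 5)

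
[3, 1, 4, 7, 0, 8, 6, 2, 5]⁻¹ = [4, 1, 7, 0, 2, 8, 6, 3, 5]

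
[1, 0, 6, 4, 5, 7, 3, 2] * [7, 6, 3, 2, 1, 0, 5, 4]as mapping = [0→6, 1→7, 2→5, 3→1, 4→0, 5→4, 6→2, 7→3]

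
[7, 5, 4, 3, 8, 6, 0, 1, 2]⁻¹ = [6, 7, 8, 3, 2, 1, 5, 0, 4]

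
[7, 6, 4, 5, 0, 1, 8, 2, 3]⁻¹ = [4, 5, 7, 8, 2, 3, 1, 0, 6]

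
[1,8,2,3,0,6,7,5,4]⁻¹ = [4,0,2,3,8,7,5,6,1]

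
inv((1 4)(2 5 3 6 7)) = (1 4)(2 7 6 3 5)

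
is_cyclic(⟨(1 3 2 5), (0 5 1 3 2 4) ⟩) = no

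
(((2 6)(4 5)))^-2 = ()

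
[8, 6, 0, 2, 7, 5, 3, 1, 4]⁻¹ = [2, 7, 3, 6, 8, 5, 1, 4, 0]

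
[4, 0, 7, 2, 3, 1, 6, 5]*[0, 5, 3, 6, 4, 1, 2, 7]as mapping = [0→4, 1→0, 2→7, 3→3, 4→6, 5→5, 6→2, 7→1]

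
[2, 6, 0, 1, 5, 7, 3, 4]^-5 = [2, 6, 0, 1, 5, 7, 3, 4]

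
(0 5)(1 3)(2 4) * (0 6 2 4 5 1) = (0 1 3)(2 5 6)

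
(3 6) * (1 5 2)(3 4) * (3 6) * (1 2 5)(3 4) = (3 4 6)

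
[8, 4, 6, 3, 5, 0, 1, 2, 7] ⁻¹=[5, 6, 7, 3, 1, 4, 2, 8, 0] 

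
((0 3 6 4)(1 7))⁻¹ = (0 4 6 3)(1 7)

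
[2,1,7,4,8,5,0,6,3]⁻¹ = [6,1,0,8,3,5,7,2,4]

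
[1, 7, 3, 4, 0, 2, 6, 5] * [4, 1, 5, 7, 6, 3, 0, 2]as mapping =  [0→1, 1→2, 2→7, 3→6, 4→4, 5→5, 6→0, 7→3]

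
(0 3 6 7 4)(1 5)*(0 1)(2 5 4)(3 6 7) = (0 6 3 7 2 5)(1 4)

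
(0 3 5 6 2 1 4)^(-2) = (0 1 6 3 4 2 5)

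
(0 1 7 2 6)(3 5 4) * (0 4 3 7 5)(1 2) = (0 2 6 4 7 1 5 3)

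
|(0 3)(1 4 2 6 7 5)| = 6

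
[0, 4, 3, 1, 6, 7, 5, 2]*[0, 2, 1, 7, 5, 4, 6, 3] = [0, 5, 7, 2, 6, 3, 4, 1]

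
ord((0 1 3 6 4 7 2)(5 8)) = 14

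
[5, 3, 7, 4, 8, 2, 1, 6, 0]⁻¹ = [8, 6, 5, 1, 3, 0, 7, 2, 4]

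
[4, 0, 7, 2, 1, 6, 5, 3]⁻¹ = [1, 4, 3, 7, 0, 6, 5, 2]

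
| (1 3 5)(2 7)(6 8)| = 6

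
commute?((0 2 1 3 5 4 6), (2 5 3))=no:(0 2 1 3 5 4 6)*(2 5 3)=(0 5 4 6)(1 2), (2 5 3)*(0 2 1 3 5 4 6)=(0 2 4 6)(1 3)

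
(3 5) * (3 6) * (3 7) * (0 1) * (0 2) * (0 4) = (0 1 2 4) (3 5 6 7) 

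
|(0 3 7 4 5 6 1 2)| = 8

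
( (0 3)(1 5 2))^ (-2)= (1 5 2)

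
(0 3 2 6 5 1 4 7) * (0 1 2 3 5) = (0 5 2 6)(1 4 7)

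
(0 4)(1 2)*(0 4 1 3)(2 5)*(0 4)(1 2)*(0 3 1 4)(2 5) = (0 5 4 3)(1 2)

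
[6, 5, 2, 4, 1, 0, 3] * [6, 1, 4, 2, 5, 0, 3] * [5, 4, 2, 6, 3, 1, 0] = [6, 5, 3, 1, 4, 0, 2]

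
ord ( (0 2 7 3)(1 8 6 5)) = 4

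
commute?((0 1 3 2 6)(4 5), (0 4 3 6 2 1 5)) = no:(0 1 3 2 6)(4 5)*(0 4 3 6 2 1 5) = (0 5 3 1 6 4), (0 4 3 6 2 1 5)*(0 1 3 2 6)(4 5) = (0 5 1 4 2 3)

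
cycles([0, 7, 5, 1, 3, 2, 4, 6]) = (1 7 6 4 3)(2 5)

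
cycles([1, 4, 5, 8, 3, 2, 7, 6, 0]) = (0 1 4 3 8)(2 5)(6 7)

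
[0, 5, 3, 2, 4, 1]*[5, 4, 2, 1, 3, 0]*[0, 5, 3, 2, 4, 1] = [1, 0, 5, 3, 2, 4]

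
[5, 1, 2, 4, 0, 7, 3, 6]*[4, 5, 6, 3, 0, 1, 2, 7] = [1, 5, 6, 0, 4, 7, 3, 2]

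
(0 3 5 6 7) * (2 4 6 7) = (0 3 5 7)(2 4 6)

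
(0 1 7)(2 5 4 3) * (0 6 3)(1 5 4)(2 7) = (0 5 1 2 4)(3 7 6)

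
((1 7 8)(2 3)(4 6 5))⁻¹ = (1 8 7)(2 3)(4 5 6)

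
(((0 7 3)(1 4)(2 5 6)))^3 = (1 4)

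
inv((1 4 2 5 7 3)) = (1 3 7 5 2 4)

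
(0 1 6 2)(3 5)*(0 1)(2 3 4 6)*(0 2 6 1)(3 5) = (0 2)(1 6 5 4)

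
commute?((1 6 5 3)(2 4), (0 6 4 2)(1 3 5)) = no:(1 6 5 3)(2 4)*(0 6 4 2)(1 3 5) = (0 6 1 4), (0 6 4 2)(1 3 5)*(1 6 5 3)(2 4) = (0 5 6 2)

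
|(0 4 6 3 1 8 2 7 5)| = 9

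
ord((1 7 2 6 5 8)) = 6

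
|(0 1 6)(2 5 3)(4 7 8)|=3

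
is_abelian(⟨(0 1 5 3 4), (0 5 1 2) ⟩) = no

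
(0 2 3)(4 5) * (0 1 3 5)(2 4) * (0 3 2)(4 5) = (0 5)(1 2 4 3)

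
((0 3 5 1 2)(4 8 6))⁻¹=(0 2 1 5 3)(4 6 8)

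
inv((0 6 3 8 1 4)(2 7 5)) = (0 4 1 8 3 6)(2 5 7)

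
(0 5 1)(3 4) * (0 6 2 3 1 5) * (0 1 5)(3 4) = (0 1 6 2 4 5)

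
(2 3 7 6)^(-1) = (2 6 7 3)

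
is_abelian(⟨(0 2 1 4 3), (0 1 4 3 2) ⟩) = no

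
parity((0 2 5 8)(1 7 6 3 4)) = odd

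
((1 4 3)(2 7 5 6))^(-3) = (2 7 5 6)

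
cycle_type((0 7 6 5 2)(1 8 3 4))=4.5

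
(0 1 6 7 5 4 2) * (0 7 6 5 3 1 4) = (0 4 2 7 3 1 5)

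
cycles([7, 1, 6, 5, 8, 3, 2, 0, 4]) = (0 7)(2 6)(3 5)(4 8)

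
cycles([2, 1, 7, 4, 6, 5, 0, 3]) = (0 2 7 3 4 6)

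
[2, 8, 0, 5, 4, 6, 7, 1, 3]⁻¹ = [2, 7, 0, 8, 4, 3, 5, 6, 1]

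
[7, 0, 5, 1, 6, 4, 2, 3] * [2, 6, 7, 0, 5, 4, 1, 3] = [3, 2, 4, 6, 1, 5, 7, 0]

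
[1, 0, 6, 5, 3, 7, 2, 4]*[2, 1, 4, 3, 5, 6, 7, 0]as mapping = [0→1, 1→2, 2→7, 3→6, 4→3, 5→0, 6→4, 7→5]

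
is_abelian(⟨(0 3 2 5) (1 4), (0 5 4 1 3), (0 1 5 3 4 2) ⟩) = no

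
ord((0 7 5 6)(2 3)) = 4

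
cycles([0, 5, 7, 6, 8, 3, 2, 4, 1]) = (1 5 3 6 2 7 4 8)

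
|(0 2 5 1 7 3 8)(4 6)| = 14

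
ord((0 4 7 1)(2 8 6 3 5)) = 20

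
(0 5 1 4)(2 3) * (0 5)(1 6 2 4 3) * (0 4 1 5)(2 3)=(0 4)(1 2 5 6 3)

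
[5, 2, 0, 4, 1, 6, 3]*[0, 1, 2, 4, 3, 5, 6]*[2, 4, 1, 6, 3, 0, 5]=[0, 1, 2, 6, 4, 5, 3]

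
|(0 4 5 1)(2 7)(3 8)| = 4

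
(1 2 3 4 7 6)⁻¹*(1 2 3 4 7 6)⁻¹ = (1 7 3)(2 6 4)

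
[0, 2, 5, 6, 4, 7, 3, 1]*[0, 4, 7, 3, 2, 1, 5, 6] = [0, 7, 1, 5, 2, 6, 3, 4]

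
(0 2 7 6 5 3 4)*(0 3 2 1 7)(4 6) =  (0 1 7 4 3 6 5 2)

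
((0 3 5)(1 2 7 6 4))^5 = (0 5 3)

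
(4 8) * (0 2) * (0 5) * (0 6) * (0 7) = (0 2 5 6 7)(4 8)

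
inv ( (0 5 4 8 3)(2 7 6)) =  (0 3 8 4 5)(2 6 7)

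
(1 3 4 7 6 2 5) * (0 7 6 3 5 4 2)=(0 7 3 2 4 6)(1 5)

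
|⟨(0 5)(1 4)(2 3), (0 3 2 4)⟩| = 120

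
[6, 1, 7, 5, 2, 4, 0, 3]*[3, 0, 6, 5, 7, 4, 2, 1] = [2, 0, 1, 4, 6, 7, 3, 5]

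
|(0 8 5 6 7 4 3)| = 7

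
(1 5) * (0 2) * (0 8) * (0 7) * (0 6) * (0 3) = (0 2 8 7 6 3)(1 5)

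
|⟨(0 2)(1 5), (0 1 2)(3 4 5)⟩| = 60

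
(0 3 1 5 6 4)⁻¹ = (0 4 6 5 1 3)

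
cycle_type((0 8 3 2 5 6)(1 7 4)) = 3.6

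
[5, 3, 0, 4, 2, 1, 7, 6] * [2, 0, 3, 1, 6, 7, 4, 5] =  [7, 1, 2, 6, 3, 0, 5, 4]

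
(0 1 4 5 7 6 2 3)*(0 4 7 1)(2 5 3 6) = (1 7 2 6 5)(3 4)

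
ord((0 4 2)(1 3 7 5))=12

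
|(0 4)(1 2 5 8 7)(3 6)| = 10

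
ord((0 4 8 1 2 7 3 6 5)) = 9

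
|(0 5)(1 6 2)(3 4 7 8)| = 12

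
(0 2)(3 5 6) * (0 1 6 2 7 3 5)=(0 7 3)(1 6 5 2)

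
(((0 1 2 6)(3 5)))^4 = ()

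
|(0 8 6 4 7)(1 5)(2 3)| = 10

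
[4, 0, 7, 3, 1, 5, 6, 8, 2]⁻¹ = [1, 4, 8, 3, 0, 5, 6, 2, 7]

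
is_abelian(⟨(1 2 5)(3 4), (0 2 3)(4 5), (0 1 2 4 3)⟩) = no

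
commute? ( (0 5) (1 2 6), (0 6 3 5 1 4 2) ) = no: (0 5) (1 2 6)*(0 6 3 5 1 4 2) = (0 1) (2 3 5 6 4), (0 6 3 5 1 4 2)*(0 5) (1 2 6) = (0 1 4 6 3) (2 5) 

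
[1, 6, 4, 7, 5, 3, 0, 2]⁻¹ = [6, 0, 7, 5, 2, 4, 1, 3]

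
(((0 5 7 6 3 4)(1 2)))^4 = (0 3 7)(4 6 5)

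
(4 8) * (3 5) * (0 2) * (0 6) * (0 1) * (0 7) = (0 2 6 1 7)(3 5)(4 8)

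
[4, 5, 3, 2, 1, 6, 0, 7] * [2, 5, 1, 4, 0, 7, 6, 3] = [0, 7, 4, 1, 5, 6, 2, 3]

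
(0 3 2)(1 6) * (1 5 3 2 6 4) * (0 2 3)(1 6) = (0 3 1 4 6 5)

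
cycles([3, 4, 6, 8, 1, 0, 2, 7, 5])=(0 3 8 5)(1 4)(2 6)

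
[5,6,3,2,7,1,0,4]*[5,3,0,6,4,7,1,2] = [7,1,6,0,2,3,5,4]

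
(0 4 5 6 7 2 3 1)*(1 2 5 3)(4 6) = (0 6 7 5 4 3 2 1)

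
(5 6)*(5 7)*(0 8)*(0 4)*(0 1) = (0 8 4 1)(5 6 7)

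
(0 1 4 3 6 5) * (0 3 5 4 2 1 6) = (0 6 4 5 3)(1 2)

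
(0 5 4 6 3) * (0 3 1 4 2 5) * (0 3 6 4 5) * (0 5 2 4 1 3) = (1 2 5 4)(3 6)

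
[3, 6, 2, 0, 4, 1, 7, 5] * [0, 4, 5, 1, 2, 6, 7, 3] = [1, 7, 5, 0, 2, 4, 3, 6]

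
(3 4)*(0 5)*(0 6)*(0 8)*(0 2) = (0 5 6 8 2)(3 4)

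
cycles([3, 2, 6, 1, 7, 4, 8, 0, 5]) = (0 3 1 2 6 8 5 4 7)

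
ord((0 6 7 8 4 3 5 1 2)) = 9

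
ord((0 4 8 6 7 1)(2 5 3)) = 6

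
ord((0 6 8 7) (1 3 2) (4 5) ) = 12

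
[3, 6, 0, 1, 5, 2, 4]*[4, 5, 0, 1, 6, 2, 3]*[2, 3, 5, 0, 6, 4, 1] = [3, 0, 6, 4, 5, 2, 1]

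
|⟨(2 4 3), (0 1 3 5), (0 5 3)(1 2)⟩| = 720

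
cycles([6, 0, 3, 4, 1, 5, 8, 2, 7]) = (0 6 8 7 2 3 4 1)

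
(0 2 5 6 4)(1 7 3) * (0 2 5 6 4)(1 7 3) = (0 5 4 2 6)(1 3 7)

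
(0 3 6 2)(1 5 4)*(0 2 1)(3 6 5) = (0 6 1 3 5 4)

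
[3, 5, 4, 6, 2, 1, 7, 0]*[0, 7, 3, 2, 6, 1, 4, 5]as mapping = [0→2, 1→1, 2→6, 3→4, 4→3, 5→7, 6→5, 7→0]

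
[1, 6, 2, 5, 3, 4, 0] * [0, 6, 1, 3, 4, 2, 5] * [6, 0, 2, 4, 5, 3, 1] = [1, 3, 0, 2, 4, 5, 6]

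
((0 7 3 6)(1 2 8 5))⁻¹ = (0 6 3 7)(1 5 8 2)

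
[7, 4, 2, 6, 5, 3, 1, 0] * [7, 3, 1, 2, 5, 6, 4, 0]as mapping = [0→0, 1→5, 2→1, 3→4, 4→6, 5→2, 6→3, 7→7]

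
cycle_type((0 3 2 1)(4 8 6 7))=4^2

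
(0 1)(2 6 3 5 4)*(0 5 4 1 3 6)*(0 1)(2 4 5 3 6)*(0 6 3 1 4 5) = (0 3)(2 4 5 6)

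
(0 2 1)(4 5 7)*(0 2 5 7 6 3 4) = (0 5 6 3 4 7)(1 2)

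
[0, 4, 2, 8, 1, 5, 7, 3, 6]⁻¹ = [0, 4, 2, 7, 1, 5, 8, 6, 3]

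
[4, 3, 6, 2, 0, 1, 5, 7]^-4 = [0, 3, 6, 2, 4, 1, 5, 7]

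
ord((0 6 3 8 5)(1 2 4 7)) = 20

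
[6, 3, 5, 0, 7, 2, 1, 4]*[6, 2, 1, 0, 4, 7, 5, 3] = [5, 0, 7, 6, 3, 1, 2, 4]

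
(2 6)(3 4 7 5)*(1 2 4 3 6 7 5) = (1 2 7)(4 5 6)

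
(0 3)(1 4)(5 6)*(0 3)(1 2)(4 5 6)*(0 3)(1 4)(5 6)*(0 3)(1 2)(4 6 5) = (1 5 2 6 4)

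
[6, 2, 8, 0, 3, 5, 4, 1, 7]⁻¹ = [3, 7, 1, 4, 6, 5, 0, 8, 2]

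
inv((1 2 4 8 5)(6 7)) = (1 5 8 4 2)(6 7)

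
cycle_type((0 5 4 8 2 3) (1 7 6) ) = 3.6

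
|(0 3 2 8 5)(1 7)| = 10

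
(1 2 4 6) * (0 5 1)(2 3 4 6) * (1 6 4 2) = (0 5 6)(1 3 2 4)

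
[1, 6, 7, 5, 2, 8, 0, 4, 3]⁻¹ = [6, 0, 4, 8, 7, 3, 1, 2, 5]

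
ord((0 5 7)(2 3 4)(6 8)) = 6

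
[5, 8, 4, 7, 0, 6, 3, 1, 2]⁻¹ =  [4, 7, 8, 6, 2, 0, 5, 3, 1]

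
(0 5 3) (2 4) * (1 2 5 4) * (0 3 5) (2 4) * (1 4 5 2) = (0 1 5 2 4) 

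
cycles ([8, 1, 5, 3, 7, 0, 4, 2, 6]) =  (0 8 6 4 7 2 5)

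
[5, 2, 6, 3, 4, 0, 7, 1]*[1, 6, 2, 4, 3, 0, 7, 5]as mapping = [0→0, 1→2, 2→7, 3→4, 4→3, 5→1, 6→5, 7→6]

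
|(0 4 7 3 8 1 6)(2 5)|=14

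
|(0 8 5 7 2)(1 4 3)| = 15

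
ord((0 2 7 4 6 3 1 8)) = 8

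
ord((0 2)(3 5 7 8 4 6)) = 6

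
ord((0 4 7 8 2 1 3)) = 7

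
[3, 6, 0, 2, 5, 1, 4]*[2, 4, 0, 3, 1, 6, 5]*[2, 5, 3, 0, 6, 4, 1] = [0, 4, 3, 2, 1, 6, 5]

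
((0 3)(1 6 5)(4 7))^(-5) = (0 3)(1 6 5)(4 7)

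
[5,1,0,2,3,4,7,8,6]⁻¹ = [2,1,3,4,5,0,8,6,7]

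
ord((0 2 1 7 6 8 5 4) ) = 8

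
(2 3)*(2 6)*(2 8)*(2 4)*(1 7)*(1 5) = (1 7 5)(2 3 6 8 4)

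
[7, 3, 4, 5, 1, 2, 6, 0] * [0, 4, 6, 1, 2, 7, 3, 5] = [5, 1, 2, 7, 4, 6, 3, 0]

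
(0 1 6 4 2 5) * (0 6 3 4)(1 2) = (0 2 5 6)(1 3 4)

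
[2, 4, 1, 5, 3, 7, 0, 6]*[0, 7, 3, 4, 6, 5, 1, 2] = [3, 6, 7, 5, 4, 2, 0, 1]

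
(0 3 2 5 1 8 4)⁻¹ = (0 4 8 1 5 2 3)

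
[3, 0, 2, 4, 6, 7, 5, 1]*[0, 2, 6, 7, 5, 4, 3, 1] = [7, 0, 6, 5, 3, 1, 4, 2]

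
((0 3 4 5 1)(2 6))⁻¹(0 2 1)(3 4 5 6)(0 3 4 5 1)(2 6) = (0 3 6)(1 2 4 5)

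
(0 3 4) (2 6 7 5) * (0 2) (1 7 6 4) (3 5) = (0 5) (1 7 3) (2 4) 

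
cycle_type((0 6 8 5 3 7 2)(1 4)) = 2.7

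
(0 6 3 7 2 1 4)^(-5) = (0 3 2 4 6 7 1)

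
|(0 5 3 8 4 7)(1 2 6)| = 6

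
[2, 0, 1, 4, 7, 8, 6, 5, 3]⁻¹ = [1, 2, 0, 8, 3, 7, 6, 4, 5]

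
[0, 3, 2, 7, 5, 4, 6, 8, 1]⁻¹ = [0, 8, 2, 1, 5, 4, 6, 3, 7]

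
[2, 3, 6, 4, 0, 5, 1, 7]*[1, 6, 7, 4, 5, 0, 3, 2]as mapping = [0→7, 1→4, 2→3, 3→5, 4→1, 5→0, 6→6, 7→2]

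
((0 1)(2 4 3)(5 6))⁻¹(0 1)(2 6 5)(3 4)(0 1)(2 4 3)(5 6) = (0 1)(2 3)(4 5 6)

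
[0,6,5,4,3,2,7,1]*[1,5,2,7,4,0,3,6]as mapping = [0→1,1→3,2→0,3→4,4→7,5→2,6→6,7→5]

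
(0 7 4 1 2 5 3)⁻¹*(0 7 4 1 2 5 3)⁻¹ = (0 5 1 7 3 2 4)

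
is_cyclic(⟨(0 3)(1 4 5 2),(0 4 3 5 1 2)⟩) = no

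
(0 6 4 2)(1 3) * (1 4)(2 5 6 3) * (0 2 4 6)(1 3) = (0 1 4 5)(3 6)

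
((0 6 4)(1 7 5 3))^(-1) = (0 4 6)(1 3 5 7)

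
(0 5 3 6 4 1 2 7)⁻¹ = (0 7 2 1 4 6 3 5)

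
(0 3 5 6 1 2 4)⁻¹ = (0 4 2 1 6 5 3)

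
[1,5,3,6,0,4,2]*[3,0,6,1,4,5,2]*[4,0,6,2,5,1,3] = [4,1,0,6,2,5,3]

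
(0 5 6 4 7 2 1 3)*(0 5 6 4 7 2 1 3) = (0 6 7 1)(2 3 5 4)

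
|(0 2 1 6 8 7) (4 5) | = 6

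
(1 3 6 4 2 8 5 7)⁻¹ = (1 7 5 8 2 4 6 3)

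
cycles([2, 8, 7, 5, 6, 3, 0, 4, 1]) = (0 2 7 4 6)(1 8)(3 5)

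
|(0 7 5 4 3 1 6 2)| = 8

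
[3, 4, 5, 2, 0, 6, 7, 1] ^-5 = [5, 3, 7, 6, 2, 1, 4, 0] 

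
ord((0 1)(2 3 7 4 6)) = 10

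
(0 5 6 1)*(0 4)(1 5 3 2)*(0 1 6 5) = (0 3 2 6)(1 4)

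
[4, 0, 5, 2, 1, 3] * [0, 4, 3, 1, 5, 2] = [5, 0, 2, 3, 4, 1]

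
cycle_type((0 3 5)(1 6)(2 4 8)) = 2.3^2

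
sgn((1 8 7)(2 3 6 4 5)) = 1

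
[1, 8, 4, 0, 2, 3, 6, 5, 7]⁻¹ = [3, 0, 4, 5, 2, 7, 6, 8, 1]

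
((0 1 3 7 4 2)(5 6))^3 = (0 7)(1 4)(2 3)(5 6)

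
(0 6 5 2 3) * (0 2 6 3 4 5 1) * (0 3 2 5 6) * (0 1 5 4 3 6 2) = (1 6 5)(2 3 4)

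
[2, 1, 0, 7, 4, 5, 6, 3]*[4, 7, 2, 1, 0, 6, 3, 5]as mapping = [0→2, 1→7, 2→4, 3→5, 4→0, 5→6, 6→3, 7→1]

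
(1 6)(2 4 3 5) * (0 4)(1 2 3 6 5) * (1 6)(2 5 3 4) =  (0 2)(1 3 6 5 4)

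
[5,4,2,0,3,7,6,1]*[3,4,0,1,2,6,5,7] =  [6,2,0,3,1,7,5,4]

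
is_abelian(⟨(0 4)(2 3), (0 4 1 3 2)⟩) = no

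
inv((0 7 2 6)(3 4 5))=(0 6 2 7)(3 5 4)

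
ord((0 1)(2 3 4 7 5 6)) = 6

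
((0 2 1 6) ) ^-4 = () 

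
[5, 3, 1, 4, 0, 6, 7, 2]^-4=[2, 5, 0, 6, 7, 1, 3, 4]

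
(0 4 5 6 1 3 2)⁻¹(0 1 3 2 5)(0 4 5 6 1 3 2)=(0 6 4 3 2)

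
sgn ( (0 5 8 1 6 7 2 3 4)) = 1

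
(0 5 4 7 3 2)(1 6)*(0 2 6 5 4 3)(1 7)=(0 4 1 5 3 6 7)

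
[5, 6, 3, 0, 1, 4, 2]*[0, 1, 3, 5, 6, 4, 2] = [4, 2, 5, 0, 1, 6, 3] 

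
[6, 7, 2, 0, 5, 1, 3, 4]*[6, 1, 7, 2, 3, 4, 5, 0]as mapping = [0→5, 1→0, 2→7, 3→6, 4→4, 5→1, 6→2, 7→3]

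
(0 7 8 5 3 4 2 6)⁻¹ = (0 6 2 4 3 5 8 7)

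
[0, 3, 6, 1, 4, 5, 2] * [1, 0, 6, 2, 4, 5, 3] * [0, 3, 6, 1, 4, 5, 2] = [3, 6, 1, 0, 4, 5, 2]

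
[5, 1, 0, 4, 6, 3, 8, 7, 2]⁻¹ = [2, 1, 8, 5, 3, 0, 4, 7, 6]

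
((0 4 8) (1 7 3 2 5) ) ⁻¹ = (0 8 4) (1 5 2 3 7) 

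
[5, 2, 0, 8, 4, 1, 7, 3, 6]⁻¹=[2, 5, 1, 7, 4, 0, 8, 6, 3]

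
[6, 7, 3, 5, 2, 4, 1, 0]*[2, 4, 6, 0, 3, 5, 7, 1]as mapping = [0→7, 1→1, 2→0, 3→5, 4→6, 5→3, 6→4, 7→2]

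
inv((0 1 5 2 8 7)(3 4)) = (0 7 8 2 5 1)(3 4)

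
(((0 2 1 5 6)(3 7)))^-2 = (0 5 2 6 1)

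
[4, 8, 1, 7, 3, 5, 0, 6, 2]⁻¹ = [6, 2, 8, 4, 0, 5, 7, 3, 1]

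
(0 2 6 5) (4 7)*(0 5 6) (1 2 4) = (0 4 7 1 2) 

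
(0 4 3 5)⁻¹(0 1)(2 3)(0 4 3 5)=(1 4)(2 5)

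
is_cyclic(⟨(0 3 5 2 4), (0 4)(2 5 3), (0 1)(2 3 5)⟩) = no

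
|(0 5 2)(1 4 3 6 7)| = 15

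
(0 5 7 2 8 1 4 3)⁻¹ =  (0 3 4 1 8 2 7 5)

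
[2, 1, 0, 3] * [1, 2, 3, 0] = [3, 2, 1, 0]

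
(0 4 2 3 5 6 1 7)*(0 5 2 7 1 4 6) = (0 6 4 7 5)(2 3)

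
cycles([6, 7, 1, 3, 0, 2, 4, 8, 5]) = (0 6 4) (1 7 8 5 2) 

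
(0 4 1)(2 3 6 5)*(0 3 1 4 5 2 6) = (0 5 6 2 1 3)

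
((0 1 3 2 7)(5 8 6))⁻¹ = (0 7 2 3 1)(5 6 8)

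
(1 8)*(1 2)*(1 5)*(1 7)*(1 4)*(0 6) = (0 6)(1 8 2 5 7 4)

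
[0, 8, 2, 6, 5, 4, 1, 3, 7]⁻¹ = [0, 6, 2, 7, 5, 4, 3, 8, 1]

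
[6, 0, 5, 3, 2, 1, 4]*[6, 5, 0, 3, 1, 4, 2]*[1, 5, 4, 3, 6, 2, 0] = [4, 0, 6, 3, 1, 2, 5]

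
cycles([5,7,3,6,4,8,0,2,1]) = (0 5 8 1 7 2 3 6)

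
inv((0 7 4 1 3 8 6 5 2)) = (0 2 5 6 8 3 1 4 7)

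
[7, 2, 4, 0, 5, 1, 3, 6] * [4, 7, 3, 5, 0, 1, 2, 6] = [6, 3, 0, 4, 1, 7, 5, 2]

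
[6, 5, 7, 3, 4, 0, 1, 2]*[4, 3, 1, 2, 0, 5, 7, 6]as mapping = [0→7, 1→5, 2→6, 3→2, 4→0, 5→4, 6→3, 7→1]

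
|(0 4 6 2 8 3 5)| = 7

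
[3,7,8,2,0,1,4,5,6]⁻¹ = [4,5,3,0,6,7,8,1,2]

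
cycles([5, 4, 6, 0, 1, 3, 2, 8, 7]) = (0 5 3)(1 4)(2 6)(7 8)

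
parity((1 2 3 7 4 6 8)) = even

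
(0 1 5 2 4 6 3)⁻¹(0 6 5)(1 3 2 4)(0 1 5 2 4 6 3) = (0 4 6 5)(1 3 2)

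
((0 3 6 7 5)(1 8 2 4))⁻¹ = (0 5 7 6 3)(1 4 2 8)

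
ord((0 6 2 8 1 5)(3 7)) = 6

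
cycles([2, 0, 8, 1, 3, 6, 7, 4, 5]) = (0 2 8 5 6 7 4 3 1)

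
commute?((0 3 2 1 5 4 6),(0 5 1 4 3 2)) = no:(0 3 2 1 5 4 6)*(0 5 1 4 3 2) = (0 2 4 6 5 3),(0 5 1 4 3 2)*(0 3 2 1 5 4 6) = (0 4 2 3 1 6)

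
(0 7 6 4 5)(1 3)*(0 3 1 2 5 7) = (2 5 3)(4 7 6)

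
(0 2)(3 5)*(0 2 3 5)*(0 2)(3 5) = (0 5 3 2)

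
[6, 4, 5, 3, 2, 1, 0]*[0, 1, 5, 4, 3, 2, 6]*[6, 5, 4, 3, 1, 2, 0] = [0, 3, 4, 1, 2, 5, 6]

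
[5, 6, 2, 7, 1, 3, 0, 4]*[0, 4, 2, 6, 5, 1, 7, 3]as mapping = [0→1, 1→7, 2→2, 3→3, 4→4, 5→6, 6→0, 7→5]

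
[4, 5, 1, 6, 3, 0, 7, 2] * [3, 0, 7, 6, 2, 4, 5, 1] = [2, 4, 0, 5, 6, 3, 1, 7]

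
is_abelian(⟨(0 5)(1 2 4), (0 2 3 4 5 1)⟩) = no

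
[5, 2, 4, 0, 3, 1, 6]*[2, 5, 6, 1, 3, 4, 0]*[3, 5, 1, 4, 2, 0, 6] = [2, 6, 4, 1, 5, 0, 3]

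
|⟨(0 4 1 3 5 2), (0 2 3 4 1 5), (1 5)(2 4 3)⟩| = 720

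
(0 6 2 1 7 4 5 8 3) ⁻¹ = (0 3 8 5 4 7 1 2 6) 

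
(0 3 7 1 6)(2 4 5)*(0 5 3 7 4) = (0 7 1 6 5 2)(3 4)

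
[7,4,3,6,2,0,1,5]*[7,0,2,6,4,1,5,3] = [3,4,6,5,2,7,0,1]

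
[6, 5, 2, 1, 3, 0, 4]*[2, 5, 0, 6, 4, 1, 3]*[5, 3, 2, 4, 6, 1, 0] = [4, 3, 5, 1, 0, 2, 6] 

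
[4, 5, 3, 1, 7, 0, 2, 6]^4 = [2, 7, 0, 4, 3, 6, 5, 1]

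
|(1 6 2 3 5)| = 5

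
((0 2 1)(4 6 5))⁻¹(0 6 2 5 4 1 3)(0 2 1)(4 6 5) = (0 3 2 5 1 4 6)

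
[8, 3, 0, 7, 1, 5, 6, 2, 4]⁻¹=[2, 4, 7, 1, 8, 5, 6, 3, 0]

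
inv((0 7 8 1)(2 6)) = (0 1 8 7)(2 6)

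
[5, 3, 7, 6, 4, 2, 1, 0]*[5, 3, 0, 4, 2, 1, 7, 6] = [1, 4, 6, 7, 2, 0, 3, 5]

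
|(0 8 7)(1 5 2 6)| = 12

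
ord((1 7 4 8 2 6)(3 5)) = 6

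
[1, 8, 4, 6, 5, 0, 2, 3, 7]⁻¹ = [5, 0, 6, 7, 2, 4, 3, 8, 1]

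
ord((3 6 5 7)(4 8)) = 4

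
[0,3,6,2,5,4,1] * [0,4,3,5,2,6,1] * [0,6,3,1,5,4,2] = [0,4,6,1,2,3,5]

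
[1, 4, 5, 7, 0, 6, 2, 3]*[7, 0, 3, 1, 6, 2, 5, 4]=[0, 6, 2, 4, 7, 5, 3, 1]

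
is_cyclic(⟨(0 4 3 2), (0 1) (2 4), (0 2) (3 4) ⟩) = no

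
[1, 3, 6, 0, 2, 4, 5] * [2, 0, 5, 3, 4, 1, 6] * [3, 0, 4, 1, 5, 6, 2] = [3, 1, 2, 4, 6, 5, 0]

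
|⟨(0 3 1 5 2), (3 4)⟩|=720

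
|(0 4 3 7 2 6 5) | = 7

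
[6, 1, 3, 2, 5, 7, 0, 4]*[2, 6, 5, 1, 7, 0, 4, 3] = [4, 6, 1, 5, 0, 3, 2, 7]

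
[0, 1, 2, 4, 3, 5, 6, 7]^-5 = [0, 1, 2, 4, 3, 5, 6, 7]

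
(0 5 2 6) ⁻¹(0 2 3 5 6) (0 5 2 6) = (0 5 6 3 2) 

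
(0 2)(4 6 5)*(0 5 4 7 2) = (2 5 7)(4 6)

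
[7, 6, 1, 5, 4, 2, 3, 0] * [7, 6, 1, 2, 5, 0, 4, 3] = [3, 4, 6, 0, 5, 1, 2, 7]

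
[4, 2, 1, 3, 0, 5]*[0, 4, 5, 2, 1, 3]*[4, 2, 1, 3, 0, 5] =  [2, 5, 0, 1, 4, 3]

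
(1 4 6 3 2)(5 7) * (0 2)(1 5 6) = (0 2 5 7 6 3)(1 4)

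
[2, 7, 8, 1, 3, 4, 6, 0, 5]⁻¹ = [7, 3, 0, 4, 5, 8, 6, 1, 2]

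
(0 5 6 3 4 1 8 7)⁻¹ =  (0 7 8 1 4 3 6 5)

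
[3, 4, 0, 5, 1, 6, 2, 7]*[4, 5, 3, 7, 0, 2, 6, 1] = [7, 0, 4, 2, 5, 6, 3, 1]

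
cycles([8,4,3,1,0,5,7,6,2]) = (0 8 2 3 1 4)(6 7)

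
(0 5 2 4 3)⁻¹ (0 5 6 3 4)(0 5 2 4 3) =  (0 3 5 2 6)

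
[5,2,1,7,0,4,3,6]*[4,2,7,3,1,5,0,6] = [5,7,2,6,4,1,3,0]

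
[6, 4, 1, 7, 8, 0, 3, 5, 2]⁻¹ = [5, 2, 8, 6, 1, 7, 0, 3, 4]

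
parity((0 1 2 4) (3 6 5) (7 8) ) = even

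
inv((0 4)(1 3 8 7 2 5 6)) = (0 4)(1 6 5 2 7 8 3)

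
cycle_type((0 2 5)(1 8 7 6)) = 3.4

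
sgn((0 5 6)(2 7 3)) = 1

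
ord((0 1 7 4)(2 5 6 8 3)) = 20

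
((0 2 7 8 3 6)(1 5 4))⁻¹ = (0 6 3 8 7 2)(1 4 5)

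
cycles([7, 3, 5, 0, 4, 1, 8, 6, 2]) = (0 7 6 8 2 5 1 3)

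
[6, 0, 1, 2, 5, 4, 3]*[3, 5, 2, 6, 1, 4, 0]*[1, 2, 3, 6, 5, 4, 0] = [1, 6, 4, 3, 5, 2, 0]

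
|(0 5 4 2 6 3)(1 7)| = 6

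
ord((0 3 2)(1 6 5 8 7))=15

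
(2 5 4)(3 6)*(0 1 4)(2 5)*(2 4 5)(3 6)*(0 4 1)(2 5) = (1 2)(4 5)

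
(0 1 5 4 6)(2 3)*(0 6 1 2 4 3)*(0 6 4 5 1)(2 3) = (0 3 5 2 6 4)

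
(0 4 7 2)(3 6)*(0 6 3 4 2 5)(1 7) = (0 2 6 4 1 7 5)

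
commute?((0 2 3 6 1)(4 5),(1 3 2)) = no:(0 2 3 6 1)(4 5)*(1 3 2) = (0 1)(3 6)(4 5),(1 3 2)*(0 2 3 6 1)(4 5) = (0 2)(1 6)(4 5)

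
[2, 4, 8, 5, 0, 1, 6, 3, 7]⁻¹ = [4, 5, 0, 7, 1, 3, 6, 8, 2]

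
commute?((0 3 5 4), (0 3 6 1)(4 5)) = no:(0 3 5 4) * (0 3 6 1)(4 5) = (0 6 1)(3 4), (0 3 6 1)(4 5) * (0 3 5 4) = (0 5)(1 3 6)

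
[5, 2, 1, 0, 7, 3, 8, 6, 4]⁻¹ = [3, 2, 1, 5, 8, 0, 7, 4, 6]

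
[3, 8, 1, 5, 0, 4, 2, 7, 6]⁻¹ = [4, 2, 6, 0, 5, 3, 8, 7, 1]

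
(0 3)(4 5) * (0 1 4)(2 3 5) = (0 5)(1 4 2 3)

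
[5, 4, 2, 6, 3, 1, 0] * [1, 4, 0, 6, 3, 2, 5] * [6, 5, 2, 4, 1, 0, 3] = [2, 4, 6, 0, 3, 1, 5] 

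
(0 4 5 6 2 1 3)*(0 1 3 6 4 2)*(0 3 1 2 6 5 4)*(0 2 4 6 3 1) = (0 3 4 6 1 5 2)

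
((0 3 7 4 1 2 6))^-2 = (0 2 4 3 6 1 7)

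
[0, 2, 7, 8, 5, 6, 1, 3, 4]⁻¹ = [0, 6, 1, 7, 8, 4, 5, 2, 3]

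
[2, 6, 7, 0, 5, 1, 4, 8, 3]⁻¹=[3, 5, 0, 8, 6, 4, 1, 2, 7]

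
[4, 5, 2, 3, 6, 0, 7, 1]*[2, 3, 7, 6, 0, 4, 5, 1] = [0, 4, 7, 6, 5, 2, 1, 3]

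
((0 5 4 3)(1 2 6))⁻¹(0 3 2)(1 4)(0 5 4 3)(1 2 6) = (0 6 5)(2 3)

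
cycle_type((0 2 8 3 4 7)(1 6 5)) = 3.6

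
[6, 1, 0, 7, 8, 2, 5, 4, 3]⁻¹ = [2, 1, 5, 8, 7, 6, 0, 3, 4]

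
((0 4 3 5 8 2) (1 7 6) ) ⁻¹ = (0 2 8 5 3 4) (1 6 7) 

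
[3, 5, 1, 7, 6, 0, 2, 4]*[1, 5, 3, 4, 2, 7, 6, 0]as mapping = [0→4, 1→7, 2→5, 3→0, 4→6, 5→1, 6→3, 7→2]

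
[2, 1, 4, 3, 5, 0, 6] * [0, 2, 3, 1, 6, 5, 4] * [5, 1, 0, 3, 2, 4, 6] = [3, 0, 6, 1, 4, 5, 2]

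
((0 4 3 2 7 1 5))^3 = (0 2 5 3 1 4 7)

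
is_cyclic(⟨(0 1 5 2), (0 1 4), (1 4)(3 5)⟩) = no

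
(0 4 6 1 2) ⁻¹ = (0 2 1 6 4) 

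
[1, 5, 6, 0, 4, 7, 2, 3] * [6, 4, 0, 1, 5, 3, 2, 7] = [4, 3, 2, 6, 5, 7, 0, 1]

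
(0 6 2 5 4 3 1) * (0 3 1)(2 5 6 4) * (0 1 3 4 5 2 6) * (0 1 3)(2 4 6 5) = (0 2 1 6 4)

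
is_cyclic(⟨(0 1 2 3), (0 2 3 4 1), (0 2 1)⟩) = no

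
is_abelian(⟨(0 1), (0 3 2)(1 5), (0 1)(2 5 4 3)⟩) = no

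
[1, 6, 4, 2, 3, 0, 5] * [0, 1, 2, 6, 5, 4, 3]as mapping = [0→1, 1→3, 2→5, 3→2, 4→6, 5→0, 6→4]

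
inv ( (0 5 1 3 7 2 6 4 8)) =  (0 8 4 6 2 7 3 1 5)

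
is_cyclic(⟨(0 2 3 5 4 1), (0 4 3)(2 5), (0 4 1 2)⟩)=no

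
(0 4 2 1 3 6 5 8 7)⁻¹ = (0 7 8 5 6 3 1 2 4)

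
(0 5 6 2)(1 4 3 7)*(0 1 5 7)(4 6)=(0 7 5 4 3)(1 6 2)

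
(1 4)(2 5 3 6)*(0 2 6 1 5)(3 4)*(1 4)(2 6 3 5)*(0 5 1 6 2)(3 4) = (0 2 5 6 4)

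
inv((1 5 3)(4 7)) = (1 3 5)(4 7)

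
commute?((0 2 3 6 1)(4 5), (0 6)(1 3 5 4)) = no:(0 2 3 6 1)(4 5)*(0 6)(1 3 5 4) = (0 2 5 1 6 3), (0 6)(1 3 5 4)*(0 2 3 6 1)(4 5) = (0 1 6 2 3 4)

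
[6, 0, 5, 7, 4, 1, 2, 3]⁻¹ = [1, 5, 6, 7, 4, 2, 0, 3]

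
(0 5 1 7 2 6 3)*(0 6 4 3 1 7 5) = (1 5 7 2 4 3 6)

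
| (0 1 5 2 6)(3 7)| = 10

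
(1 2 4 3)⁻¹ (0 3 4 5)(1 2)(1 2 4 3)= (0 1 3 5)(2 4)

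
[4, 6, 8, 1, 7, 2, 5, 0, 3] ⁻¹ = [7, 3, 5, 8, 0, 6, 1, 4, 2] 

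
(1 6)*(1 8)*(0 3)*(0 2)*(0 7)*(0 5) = (0 3 2 7 5) (1 6 8) 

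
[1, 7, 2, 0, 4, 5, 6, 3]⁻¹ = [3, 0, 2, 7, 4, 5, 6, 1]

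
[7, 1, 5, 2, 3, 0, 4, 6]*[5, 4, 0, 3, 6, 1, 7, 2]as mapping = [0→2, 1→4, 2→1, 3→0, 4→3, 5→5, 6→6, 7→7]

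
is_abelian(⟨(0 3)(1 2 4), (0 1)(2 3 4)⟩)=no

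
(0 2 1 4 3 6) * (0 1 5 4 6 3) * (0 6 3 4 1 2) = (1 3 4 6 2 5)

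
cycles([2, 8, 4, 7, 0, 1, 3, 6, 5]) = (0 2 4)(1 8 5)(3 7 6)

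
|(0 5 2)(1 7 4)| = 3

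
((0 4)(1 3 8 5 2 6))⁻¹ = (0 4)(1 6 2 5 8 3)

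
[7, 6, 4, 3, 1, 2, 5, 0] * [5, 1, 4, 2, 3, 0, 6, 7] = [7, 6, 3, 2, 1, 4, 0, 5]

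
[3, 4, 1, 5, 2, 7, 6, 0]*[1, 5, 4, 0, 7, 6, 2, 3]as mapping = [0→0, 1→7, 2→5, 3→6, 4→4, 5→3, 6→2, 7→1]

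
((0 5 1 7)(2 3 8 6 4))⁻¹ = (0 7 1 5)(2 4 6 8 3)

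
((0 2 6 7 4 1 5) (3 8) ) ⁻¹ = (0 5 1 4 7 6 2) (3 8) 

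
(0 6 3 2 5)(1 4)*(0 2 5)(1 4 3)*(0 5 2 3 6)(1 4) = (1 6 4)(2 5 3)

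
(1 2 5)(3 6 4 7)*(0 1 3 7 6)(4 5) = (0 1 2 4 6 5 3)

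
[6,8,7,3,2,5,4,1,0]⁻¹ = [8,7,4,3,6,5,0,2,1]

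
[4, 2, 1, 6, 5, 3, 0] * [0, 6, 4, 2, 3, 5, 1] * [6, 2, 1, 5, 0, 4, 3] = [5, 0, 3, 2, 4, 1, 6]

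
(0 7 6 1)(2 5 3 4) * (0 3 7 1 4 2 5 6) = (0 1 3 2 6 4 5 7)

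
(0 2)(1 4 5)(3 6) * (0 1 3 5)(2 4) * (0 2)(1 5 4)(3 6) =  (0 1)(2 5 6 4)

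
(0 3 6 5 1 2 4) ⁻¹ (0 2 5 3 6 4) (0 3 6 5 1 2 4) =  (0 3 4 1 6 5) 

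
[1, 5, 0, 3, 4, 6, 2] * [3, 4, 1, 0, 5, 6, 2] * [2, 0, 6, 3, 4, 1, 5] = [4, 5, 3, 2, 1, 6, 0]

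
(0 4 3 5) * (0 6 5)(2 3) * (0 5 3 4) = (2 4)(3 5 6)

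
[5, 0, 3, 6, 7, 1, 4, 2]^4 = [5, 0, 7, 2, 6, 1, 3, 4]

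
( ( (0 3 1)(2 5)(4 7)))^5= (0 1 3)(2 5)(4 7)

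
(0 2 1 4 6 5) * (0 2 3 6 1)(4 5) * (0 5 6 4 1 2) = (0 3 4 2 5)(1 6)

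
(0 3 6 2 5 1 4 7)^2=(0 6 5 4)(1 7 3 2)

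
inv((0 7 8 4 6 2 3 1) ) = (0 1 3 2 6 4 8 7) 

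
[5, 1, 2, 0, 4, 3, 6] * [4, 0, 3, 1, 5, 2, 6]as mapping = [0→2, 1→0, 2→3, 3→4, 4→5, 5→1, 6→6]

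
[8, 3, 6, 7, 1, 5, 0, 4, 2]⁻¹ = [6, 4, 8, 1, 7, 5, 2, 3, 0]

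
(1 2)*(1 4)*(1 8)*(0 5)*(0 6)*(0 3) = (0 5 6 3) (1 2 4 8) 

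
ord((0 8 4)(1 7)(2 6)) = 6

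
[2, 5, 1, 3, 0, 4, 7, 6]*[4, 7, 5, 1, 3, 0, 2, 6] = [5, 0, 7, 1, 4, 3, 6, 2]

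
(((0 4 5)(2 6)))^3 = (2 6)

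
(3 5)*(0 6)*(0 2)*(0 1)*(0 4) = (0 6 2 1 4)(3 5)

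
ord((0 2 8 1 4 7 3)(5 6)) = 14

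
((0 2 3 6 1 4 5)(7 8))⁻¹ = (0 5 4 1 6 3 2)(7 8)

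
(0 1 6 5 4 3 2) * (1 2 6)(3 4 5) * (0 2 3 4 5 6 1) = (0 3 1)(4 5 6)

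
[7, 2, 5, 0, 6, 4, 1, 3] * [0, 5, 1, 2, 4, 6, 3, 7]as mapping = [0→7, 1→1, 2→6, 3→0, 4→3, 5→4, 6→5, 7→2]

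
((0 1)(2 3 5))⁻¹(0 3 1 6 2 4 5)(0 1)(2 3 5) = (0 6 3 4 2 1 5)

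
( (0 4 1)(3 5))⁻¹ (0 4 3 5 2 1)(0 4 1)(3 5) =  (0 4 1 5 3 2)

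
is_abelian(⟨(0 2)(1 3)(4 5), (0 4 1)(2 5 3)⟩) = yes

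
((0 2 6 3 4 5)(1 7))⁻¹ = (0 5 4 3 6 2)(1 7)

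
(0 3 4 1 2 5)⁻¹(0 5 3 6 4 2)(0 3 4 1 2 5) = (0 4 6 1 5 3)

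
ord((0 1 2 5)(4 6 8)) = 12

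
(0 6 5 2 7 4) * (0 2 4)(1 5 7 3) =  (0 6 7)(1 5 4 2 3)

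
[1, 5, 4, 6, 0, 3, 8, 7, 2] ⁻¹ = [4, 0, 8, 5, 2, 1, 3, 7, 6] 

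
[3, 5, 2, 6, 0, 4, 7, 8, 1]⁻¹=[4, 8, 2, 0, 5, 1, 3, 6, 7]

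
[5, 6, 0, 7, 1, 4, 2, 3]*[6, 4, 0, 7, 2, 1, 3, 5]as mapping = [0→1, 1→3, 2→6, 3→5, 4→4, 5→2, 6→0, 7→7]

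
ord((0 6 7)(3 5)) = 6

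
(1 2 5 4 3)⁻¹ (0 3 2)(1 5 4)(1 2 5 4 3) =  (0 1 5)(2 4 3)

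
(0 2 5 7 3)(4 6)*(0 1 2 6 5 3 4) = (0 6)(1 2 3)(4 5 7)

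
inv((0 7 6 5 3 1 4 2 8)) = (0 8 2 4 1 3 5 6 7)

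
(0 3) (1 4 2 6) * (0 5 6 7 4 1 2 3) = (2 7 4 3 5 6) 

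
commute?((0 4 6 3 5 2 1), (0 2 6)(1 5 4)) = no:(0 4 6 3 5 2 1)*(0 2 6)(1 5 4) = (0 1 2 5 6 3 4), (0 2 6)(1 5 4)*(0 4 6 3 5 2 1) = (0 1 2 3 5 6 4)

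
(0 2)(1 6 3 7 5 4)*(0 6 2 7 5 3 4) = (0 7 3 5)(1 2 6 4)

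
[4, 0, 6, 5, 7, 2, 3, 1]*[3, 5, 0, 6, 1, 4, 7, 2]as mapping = [0→1, 1→3, 2→7, 3→4, 4→2, 5→0, 6→6, 7→5]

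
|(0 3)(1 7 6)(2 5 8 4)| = 12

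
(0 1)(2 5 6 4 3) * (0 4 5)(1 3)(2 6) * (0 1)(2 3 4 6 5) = (0 4)(1 6 2)(3 5)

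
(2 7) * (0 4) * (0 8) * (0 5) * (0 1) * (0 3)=(0 4 8 5 1 3)(2 7)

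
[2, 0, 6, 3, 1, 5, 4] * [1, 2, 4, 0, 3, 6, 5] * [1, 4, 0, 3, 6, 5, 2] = [6, 4, 5, 1, 0, 2, 3] 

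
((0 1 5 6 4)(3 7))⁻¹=(0 4 6 5 1)(3 7)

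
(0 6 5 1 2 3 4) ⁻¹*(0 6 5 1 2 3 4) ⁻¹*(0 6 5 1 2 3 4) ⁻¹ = (0 2 6 3 5 4 1) 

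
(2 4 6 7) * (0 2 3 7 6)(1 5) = (0 2 4)(1 5)(3 7)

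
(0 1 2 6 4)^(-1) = (0 4 6 2 1)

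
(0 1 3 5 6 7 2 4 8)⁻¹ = (0 8 4 2 7 6 5 3 1)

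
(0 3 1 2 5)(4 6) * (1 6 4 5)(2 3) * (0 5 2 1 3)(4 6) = (0 1)(2 3 4 6)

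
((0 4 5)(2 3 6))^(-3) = ()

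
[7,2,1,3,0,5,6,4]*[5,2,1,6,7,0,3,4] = [4,1,2,6,5,0,3,7]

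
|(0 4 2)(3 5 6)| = 3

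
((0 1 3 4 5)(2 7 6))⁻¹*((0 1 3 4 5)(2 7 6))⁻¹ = (0 4 1 5 3)(2 7 6)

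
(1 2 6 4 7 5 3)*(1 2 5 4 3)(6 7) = (1 5)(2 7 4 6 3)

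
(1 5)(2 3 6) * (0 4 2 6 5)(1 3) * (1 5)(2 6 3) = (0 4 6 3 1)(2 5)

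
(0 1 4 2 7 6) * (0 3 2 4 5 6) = (0 1 5 6 3 2 7)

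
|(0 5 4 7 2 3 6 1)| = 8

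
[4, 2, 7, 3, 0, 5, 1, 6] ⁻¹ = [4, 6, 1, 3, 0, 5, 7, 2] 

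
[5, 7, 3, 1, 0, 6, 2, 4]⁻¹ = [4, 3, 6, 2, 7, 0, 5, 1]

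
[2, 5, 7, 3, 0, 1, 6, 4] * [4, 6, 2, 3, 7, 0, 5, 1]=[2, 0, 1, 3, 4, 6, 5, 7]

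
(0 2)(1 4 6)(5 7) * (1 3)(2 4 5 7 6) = (0 4 2)(1 5 6 3)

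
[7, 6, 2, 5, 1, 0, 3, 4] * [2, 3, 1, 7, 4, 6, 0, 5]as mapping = [0→5, 1→0, 2→1, 3→6, 4→3, 5→2, 6→7, 7→4]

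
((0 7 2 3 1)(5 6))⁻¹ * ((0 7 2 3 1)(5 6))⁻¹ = (0 3 7 1 2)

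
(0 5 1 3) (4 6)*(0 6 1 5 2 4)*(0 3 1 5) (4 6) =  (0 2 6 3 4 5) 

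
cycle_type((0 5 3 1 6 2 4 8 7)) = 9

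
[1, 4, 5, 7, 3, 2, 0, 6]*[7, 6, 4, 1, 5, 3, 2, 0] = [6, 5, 3, 0, 1, 4, 7, 2]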